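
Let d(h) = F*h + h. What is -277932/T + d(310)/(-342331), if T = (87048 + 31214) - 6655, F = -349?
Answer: -83104576332/38206535917 ≈ -2.1751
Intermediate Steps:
d(h) = -348*h (d(h) = -349*h + h = -348*h)
T = 111607 (T = 118262 - 6655 = 111607)
-277932/T + d(310)/(-342331) = -277932/111607 - 348*310/(-342331) = -277932*1/111607 - 107880*(-1/342331) = -277932/111607 + 107880/342331 = -83104576332/38206535917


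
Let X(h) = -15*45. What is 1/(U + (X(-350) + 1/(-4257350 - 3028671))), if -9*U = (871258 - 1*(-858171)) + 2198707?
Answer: -65574189/28664743964440 ≈ -2.2876e-6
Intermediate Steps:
X(h) = -675
U = -3928136/9 (U = -((871258 - 1*(-858171)) + 2198707)/9 = -((871258 + 858171) + 2198707)/9 = -(1729429 + 2198707)/9 = -⅑*3928136 = -3928136/9 ≈ -4.3646e+5)
1/(U + (X(-350) + 1/(-4257350 - 3028671))) = 1/(-3928136/9 + (-675 + 1/(-4257350 - 3028671))) = 1/(-3928136/9 + (-675 + 1/(-7286021))) = 1/(-3928136/9 + (-675 - 1/7286021)) = 1/(-3928136/9 - 4918064176/7286021) = 1/(-28664743964440/65574189) = -65574189/28664743964440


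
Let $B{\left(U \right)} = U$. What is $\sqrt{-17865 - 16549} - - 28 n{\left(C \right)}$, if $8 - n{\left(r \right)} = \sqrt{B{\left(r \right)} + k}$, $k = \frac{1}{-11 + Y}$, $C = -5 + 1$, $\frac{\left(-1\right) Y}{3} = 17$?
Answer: $224 + i \sqrt{34414} - \frac{14 i \sqrt{15438}}{31} \approx 224.0 + 129.4 i$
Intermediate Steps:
$Y = -51$ ($Y = \left(-3\right) 17 = -51$)
$C = -4$
$k = - \frac{1}{62}$ ($k = \frac{1}{-11 - 51} = \frac{1}{-62} = - \frac{1}{62} \approx -0.016129$)
$n{\left(r \right)} = 8 - \sqrt{- \frac{1}{62} + r}$ ($n{\left(r \right)} = 8 - \sqrt{r - \frac{1}{62}} = 8 - \sqrt{- \frac{1}{62} + r}$)
$\sqrt{-17865 - 16549} - - 28 n{\left(C \right)} = \sqrt{-17865 - 16549} - - 28 \left(8 - \frac{\sqrt{-62 + 3844 \left(-4\right)}}{62}\right) = \sqrt{-34414} - - 28 \left(8 - \frac{\sqrt{-62 - 15376}}{62}\right) = i \sqrt{34414} - - 28 \left(8 - \frac{\sqrt{-15438}}{62}\right) = i \sqrt{34414} - - 28 \left(8 - \frac{i \sqrt{15438}}{62}\right) = i \sqrt{34414} - \left(-224 + \frac{14 i \sqrt{15438}}{31}\right) = i \sqrt{34414} + \left(224 - \frac{14 i \sqrt{15438}}{31}\right) = 224 + i \sqrt{34414} - \frac{14 i \sqrt{15438}}{31}$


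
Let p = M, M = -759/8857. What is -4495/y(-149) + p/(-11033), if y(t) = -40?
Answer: 7986330881/71068568 ≈ 112.38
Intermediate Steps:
M = -759/8857 (M = -759*1/8857 = -759/8857 ≈ -0.085695)
p = -759/8857 ≈ -0.085695
-4495/y(-149) + p/(-11033) = -4495/(-40) - 759/8857/(-11033) = -4495*(-1/40) - 759/8857*(-1/11033) = 899/8 + 69/8883571 = 7986330881/71068568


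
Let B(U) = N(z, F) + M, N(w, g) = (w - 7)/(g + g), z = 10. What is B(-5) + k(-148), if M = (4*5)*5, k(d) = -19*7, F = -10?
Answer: -663/20 ≈ -33.150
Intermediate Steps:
k(d) = -133
M = 100 (M = 20*5 = 100)
N(w, g) = (-7 + w)/(2*g) (N(w, g) = (-7 + w)/((2*g)) = (-7 + w)*(1/(2*g)) = (-7 + w)/(2*g))
B(U) = 1997/20 (B(U) = (½)*(-7 + 10)/(-10) + 100 = (½)*(-⅒)*3 + 100 = -3/20 + 100 = 1997/20)
B(-5) + k(-148) = 1997/20 - 133 = -663/20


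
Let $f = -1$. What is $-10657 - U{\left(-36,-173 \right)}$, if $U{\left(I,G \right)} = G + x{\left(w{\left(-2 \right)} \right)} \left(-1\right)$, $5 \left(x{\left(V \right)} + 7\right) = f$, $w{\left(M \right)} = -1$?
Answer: $- \frac{52456}{5} \approx -10491.0$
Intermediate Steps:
$x{\left(V \right)} = - \frac{36}{5}$ ($x{\left(V \right)} = -7 + \frac{1}{5} \left(-1\right) = -7 - \frac{1}{5} = - \frac{36}{5}$)
$U{\left(I,G \right)} = \frac{36}{5} + G$ ($U{\left(I,G \right)} = G - - \frac{36}{5} = G + \frac{36}{5} = \frac{36}{5} + G$)
$-10657 - U{\left(-36,-173 \right)} = -10657 - \left(\frac{36}{5} - 173\right) = -10657 - - \frac{829}{5} = -10657 + \frac{829}{5} = - \frac{52456}{5}$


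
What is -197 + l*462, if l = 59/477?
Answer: -22237/159 ≈ -139.86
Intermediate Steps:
l = 59/477 (l = 59*(1/477) = 59/477 ≈ 0.12369)
-197 + l*462 = -197 + (59/477)*462 = -197 + 9086/159 = -22237/159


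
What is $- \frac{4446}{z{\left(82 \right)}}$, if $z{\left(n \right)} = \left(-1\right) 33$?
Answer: $\frac{1482}{11} \approx 134.73$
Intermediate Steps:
$z{\left(n \right)} = -33$
$- \frac{4446}{z{\left(82 \right)}} = - \frac{4446}{-33} = \left(-4446\right) \left(- \frac{1}{33}\right) = \frac{1482}{11}$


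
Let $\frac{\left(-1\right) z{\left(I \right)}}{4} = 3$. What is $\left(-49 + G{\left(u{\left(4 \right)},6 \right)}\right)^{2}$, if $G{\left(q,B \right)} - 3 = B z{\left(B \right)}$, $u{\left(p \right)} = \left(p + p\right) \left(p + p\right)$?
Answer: $13924$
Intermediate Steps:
$z{\left(I \right)} = -12$ ($z{\left(I \right)} = \left(-4\right) 3 = -12$)
$u{\left(p \right)} = 4 p^{2}$ ($u{\left(p \right)} = 2 p 2 p = 4 p^{2}$)
$G{\left(q,B \right)} = 3 - 12 B$ ($G{\left(q,B \right)} = 3 + B \left(-12\right) = 3 - 12 B$)
$\left(-49 + G{\left(u{\left(4 \right)},6 \right)}\right)^{2} = \left(-49 + \left(3 - 72\right)\right)^{2} = \left(-49 - 69\right)^{2} = \left(-118\right)^{2} = 13924$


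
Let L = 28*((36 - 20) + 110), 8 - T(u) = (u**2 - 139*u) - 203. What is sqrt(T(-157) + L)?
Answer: I*sqrt(42733) ≈ 206.72*I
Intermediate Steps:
T(u) = 211 - u**2 + 139*u (T(u) = 8 - ((u**2 - 139*u) - 203) = 8 - (-203 + u**2 - 139*u) = 8 + (203 - u**2 + 139*u) = 211 - u**2 + 139*u)
L = 3528 (L = 28*(16 + 110) = 28*126 = 3528)
sqrt(T(-157) + L) = sqrt((211 - 1*(-157)**2 + 139*(-157)) + 3528) = sqrt((211 - 1*24649 - 21823) + 3528) = sqrt((211 - 24649 - 21823) + 3528) = sqrt(-46261 + 3528) = sqrt(-42733) = I*sqrt(42733)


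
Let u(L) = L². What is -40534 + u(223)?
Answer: 9195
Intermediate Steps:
-40534 + u(223) = -40534 + 223² = -40534 + 49729 = 9195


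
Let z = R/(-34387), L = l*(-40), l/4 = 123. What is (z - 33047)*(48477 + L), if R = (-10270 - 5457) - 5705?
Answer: -32723924704329/34387 ≈ -9.5164e+8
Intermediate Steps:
l = 492 (l = 4*123 = 492)
R = -21432 (R = -15727 - 5705 = -21432)
L = -19680 (L = 492*(-40) = -19680)
z = 21432/34387 (z = -21432/(-34387) = -21432*(-1/34387) = 21432/34387 ≈ 0.62326)
(z - 33047)*(48477 + L) = (21432/34387 - 33047)*(48477 - 19680) = -1136365757/34387*28797 = -32723924704329/34387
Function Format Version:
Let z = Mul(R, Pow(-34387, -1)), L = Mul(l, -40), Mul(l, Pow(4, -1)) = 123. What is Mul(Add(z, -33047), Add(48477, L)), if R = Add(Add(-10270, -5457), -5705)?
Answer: Rational(-32723924704329, 34387) ≈ -9.5164e+8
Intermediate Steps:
l = 492 (l = Mul(4, 123) = 492)
R = -21432 (R = Add(-15727, -5705) = -21432)
L = -19680 (L = Mul(492, -40) = -19680)
z = Rational(21432, 34387) (z = Mul(-21432, Pow(-34387, -1)) = Mul(-21432, Rational(-1, 34387)) = Rational(21432, 34387) ≈ 0.62326)
Mul(Add(z, -33047), Add(48477, L)) = Mul(Add(Rational(21432, 34387), -33047), Add(48477, -19680)) = Mul(Rational(-1136365757, 34387), 28797) = Rational(-32723924704329, 34387)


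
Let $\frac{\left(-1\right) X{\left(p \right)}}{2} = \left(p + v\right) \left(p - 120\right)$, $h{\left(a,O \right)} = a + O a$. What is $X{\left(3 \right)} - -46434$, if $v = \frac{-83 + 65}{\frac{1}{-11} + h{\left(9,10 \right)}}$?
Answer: $\frac{12809409}{272} \approx 47093.0$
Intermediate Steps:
$v = - \frac{99}{544}$ ($v = \frac{-83 + 65}{\frac{1}{-11} + 9 \left(1 + 10\right)} = - \frac{18}{- \frac{1}{11} + 9 \cdot 11} = - \frac{18}{- \frac{1}{11} + 99} = - \frac{18}{\frac{1088}{11}} = \left(-18\right) \frac{11}{1088} = - \frac{99}{544} \approx -0.18199$)
$X{\left(p \right)} = - 2 \left(-120 + p\right) \left(- \frac{99}{544} + p\right)$ ($X{\left(p \right)} = - 2 \left(p - \frac{99}{544}\right) \left(p - 120\right) = - 2 \left(- \frac{99}{544} + p\right) \left(-120 + p\right) = - 2 \left(-120 + p\right) \left(- \frac{99}{544} + p\right)$)
$X{\left(3 \right)} - -46434 = \left(- \frac{1485}{34} - 2 \cdot 3^{2} + \frac{65379}{272} \cdot 3\right) - -46434 = \left(- \frac{1485}{34} - 18 + \frac{196137}{272}\right) + 46434 = \frac{179361}{272} + 46434 = \frac{12809409}{272}$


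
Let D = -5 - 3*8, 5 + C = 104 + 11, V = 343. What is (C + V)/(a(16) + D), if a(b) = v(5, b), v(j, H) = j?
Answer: -151/8 ≈ -18.875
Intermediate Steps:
C = 110 (C = -5 + (104 + 11) = -5 + 115 = 110)
a(b) = 5
D = -29 (D = -5 - 24 = -29)
(C + V)/(a(16) + D) = (110 + 343)/(5 - 29) = 453/(-24) = 453*(-1/24) = -151/8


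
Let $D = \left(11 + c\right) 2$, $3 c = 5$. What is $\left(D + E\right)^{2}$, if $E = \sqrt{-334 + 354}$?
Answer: $\frac{5956}{9} + \frac{304 \sqrt{5}}{3} \approx 888.37$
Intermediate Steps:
$c = \frac{5}{3}$ ($c = \frac{1}{3} \cdot 5 = \frac{5}{3} \approx 1.6667$)
$D = \frac{76}{3}$ ($D = \left(11 + \frac{5}{3}\right) 2 = \frac{38}{3} \cdot 2 = \frac{76}{3} \approx 25.333$)
$E = 2 \sqrt{5}$ ($E = \sqrt{20} = 2 \sqrt{5} \approx 4.4721$)
$\left(D + E\right)^{2} = \left(\frac{76}{3} + 2 \sqrt{5}\right)^{2}$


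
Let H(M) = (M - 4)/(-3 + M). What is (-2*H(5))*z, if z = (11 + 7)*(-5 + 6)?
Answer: -18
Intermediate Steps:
H(M) = (-4 + M)/(-3 + M)
z = 18 (z = 18*1 = 18)
(-2*H(5))*z = -2*(-4 + 5)/(-3 + 5)*18 = -2/2*18 = -1*18 = -18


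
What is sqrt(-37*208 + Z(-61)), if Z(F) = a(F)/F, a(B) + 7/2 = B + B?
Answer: I*sqrt(114516642)/122 ≈ 87.715*I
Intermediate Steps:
a(B) = -7/2 + 2*B (a(B) = -7/2 + (B + B) = -7/2 + 2*B)
Z(F) = (-7/2 + 2*F)/F
sqrt(-37*208 + Z(-61)) = sqrt(-37*208 + (2 - 7/2/(-61))) = sqrt(-7696 + (2 - 7/2*(-1/61))) = sqrt(-7696 + (2 + 7/122)) = sqrt(-7696 + 251/122) = sqrt(-938661/122) = I*sqrt(114516642)/122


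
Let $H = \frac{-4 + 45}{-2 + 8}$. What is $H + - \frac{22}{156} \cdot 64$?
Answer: $- \frac{57}{26} \approx -2.1923$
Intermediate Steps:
$H = \frac{41}{6} \approx 6.8333$
$H + - \frac{22}{156} \cdot 64 = \frac{41}{6} + - \frac{22}{156} \cdot 64 = \frac{41}{6} + \left(-22\right) \frac{1}{156} \cdot 64 = \frac{41}{6} - \frac{352}{39} = - \frac{57}{26}$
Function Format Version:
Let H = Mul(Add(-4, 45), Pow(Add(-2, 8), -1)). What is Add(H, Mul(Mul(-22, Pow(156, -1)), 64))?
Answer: Rational(-57, 26) ≈ -2.1923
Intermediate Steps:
H = Rational(41, 6) (H = Mul(41, Pow(6, -1)) = Mul(41, Rational(1, 6)) = Rational(41, 6) ≈ 6.8333)
Add(H, Mul(Mul(-22, Pow(156, -1)), 64)) = Add(Rational(41, 6), Mul(Mul(-22, Pow(156, -1)), 64)) = Add(Rational(41, 6), Mul(Mul(-22, Rational(1, 156)), 64)) = Add(Rational(41, 6), Mul(Rational(-11, 78), 64)) = Add(Rational(41, 6), Rational(-352, 39)) = Rational(-57, 26)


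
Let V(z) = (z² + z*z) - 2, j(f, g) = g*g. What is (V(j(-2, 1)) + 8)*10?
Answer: 80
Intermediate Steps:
j(f, g) = g²
V(z) = -2 + 2*z² (V(z) = (z² + z²) - 2 = 2*z² - 2 = -2 + 2*z²)
(V(j(-2, 1)) + 8)*10 = ((-2 + 2*(1²)²) + 8)*10 = ((-2 + 2*1²) + 8)*10 = ((-2 + 2*1) + 8)*10 = ((-2 + 2) + 8)*10 = (0 + 8)*10 = 8*10 = 80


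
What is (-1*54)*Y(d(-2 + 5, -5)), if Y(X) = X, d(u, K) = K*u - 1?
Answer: 864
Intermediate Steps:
d(u, K) = -1 + K*u
(-1*54)*Y(d(-2 + 5, -5)) = (-1*54)*(-1 - 5*(-2 + 5)) = -54*(-1 - 5*3) = -54*(-1 - 15) = -54*(-16) = 864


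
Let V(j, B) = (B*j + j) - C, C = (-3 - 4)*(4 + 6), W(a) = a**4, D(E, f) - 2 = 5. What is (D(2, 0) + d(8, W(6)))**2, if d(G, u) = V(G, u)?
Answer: 109265209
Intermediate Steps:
D(E, f) = 7 (D(E, f) = 2 + 5 = 7)
C = -70 (C = -7*10 = -70)
V(j, B) = 70 + j + B*j (V(j, B) = (B*j + j) - 1*(-70) = (j + B*j) + 70 = 70 + j + B*j)
d(G, u) = 70 + G + G*u (d(G, u) = 70 + G + u*G = 70 + G + G*u)
(D(2, 0) + d(8, W(6)))**2 = (7 + (70 + 8 + 8*6**4))**2 = (7 + (70 + 8 + 8*1296))**2 = (7 + (70 + 8 + 10368))**2 = (7 + 10446)**2 = 10453**2 = 109265209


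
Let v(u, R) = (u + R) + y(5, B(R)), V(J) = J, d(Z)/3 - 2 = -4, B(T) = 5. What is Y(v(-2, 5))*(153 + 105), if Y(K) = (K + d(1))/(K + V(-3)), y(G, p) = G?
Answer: 516/5 ≈ 103.20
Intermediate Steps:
d(Z) = -6 (d(Z) = 6 + 3*(-4) = 6 - 12 = -6)
v(u, R) = 5 + R + u (v(u, R) = (u + R) + 5 = (R + u) + 5 = 5 + R + u)
Y(K) = (-6 + K)/(-3 + K) (Y(K) = (K - 6)/(K - 3) = (-6 + K)/(-3 + K))
Y(v(-2, 5))*(153 + 105) = ((-6 + (5 + 5 - 2))/(-3 + (5 + 5 - 2)))*(153 + 105) = ((-6 + 8)/(-3 + 8))*258 = (2/5)*258 = ((⅕)*2)*258 = (⅖)*258 = 516/5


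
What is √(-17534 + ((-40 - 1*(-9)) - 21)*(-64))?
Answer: I*√14206 ≈ 119.19*I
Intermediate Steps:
√(-17534 + ((-40 - 1*(-9)) - 21)*(-64)) = √(-17534 + ((-40 + 9) - 21)*(-64)) = √(-17534 + (-31 - 21)*(-64)) = √(-17534 - 52*(-64)) = √(-17534 + 3328) = √(-14206) = I*√14206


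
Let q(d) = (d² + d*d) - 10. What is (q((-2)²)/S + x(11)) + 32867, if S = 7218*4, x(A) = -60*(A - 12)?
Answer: 475334183/14436 ≈ 32927.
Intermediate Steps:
x(A) = 720 - 60*A (x(A) = -60*(-12 + A) = 720 - 60*A)
S = 28872
q(d) = -10 + 2*d² (q(d) = (d² + d²) - 10 = 2*d² - 10 = -10 + 2*d²)
(q((-2)²)/S + x(11)) + 32867 = ((-10 + 2*((-2)²)²)/28872 + (720 - 60*11)) + 32867 = ((-10 + 2*4²)*(1/28872) + (720 - 660)) + 32867 = ((-10 + 2*16)*(1/28872) + 60) + 32867 = ((-10 + 32)*(1/28872) + 60) + 32867 = (22*(1/28872) + 60) + 32867 = (11/14436 + 60) + 32867 = 866171/14436 + 32867 = 475334183/14436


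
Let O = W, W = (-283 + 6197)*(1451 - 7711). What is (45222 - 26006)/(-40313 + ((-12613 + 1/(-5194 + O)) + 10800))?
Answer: -711507642144/1559792409085 ≈ -0.45616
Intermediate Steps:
W = -37021640 (W = 5914*(-6260) = -37021640)
O = -37021640
(45222 - 26006)/(-40313 + ((-12613 + 1/(-5194 + O)) + 10800)) = (45222 - 26006)/(-40313 + ((-12613 + 1/(-5194 - 37021640)) + 10800)) = 19216/(-40313 + ((-12613 + 1/(-37026834)) + 10800)) = 19216/(-40313 + ((-12613 - 1/37026834) + 10800)) = 19216/(-40313 + (-467019457243/37026834 + 10800)) = 19216/(-40313 - 67129650043/37026834) = 19216/(-1559792409085/37026834) = 19216*(-37026834/1559792409085) = -711507642144/1559792409085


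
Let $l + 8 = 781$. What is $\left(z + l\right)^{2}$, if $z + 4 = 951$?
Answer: $2958400$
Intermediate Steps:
$l = 773$ ($l = -8 + 781 = 773$)
$z = 947$ ($z = -4 + 951 = 947$)
$\left(z + l\right)^{2} = \left(947 + 773\right)^{2} = 1720^{2} = 2958400$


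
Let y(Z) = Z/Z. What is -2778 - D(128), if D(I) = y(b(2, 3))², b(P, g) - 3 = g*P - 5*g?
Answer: -2779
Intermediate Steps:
b(P, g) = 3 - 5*g + P*g (b(P, g) = 3 + (g*P - 5*g) = 3 + (P*g - 5*g) = 3 + (-5*g + P*g) = 3 - 5*g + P*g)
y(Z) = 1
D(I) = 1 (D(I) = 1² = 1)
-2778 - D(128) = -2778 - 1*1 = -2778 - 1 = -2779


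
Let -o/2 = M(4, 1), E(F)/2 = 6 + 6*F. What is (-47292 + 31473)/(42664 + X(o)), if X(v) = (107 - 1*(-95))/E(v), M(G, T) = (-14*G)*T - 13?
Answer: -13193046/35581877 ≈ -0.37078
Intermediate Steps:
E(F) = 12 + 12*F (E(F) = 2*(6 + 6*F) = 12 + 12*F)
M(G, T) = -13 - 14*G*T (M(G, T) = -14*G*T - 13 = -13 - 14*G*T)
o = 138 (o = -2*(-13 - 14*4*1) = -2*(-13 - 56) = -2*(-69) = 138)
X(v) = 202/(12 + 12*v) (X(v) = (107 - 1*(-95))/(12 + 12*v) = (107 + 95)/(12 + 12*v) = 202/(12 + 12*v))
(-47292 + 31473)/(42664 + X(o)) = (-47292 + 31473)/(42664 + 101/(6*(1 + 138))) = -15819/(42664 + (101/6)/139) = -15819/(42664 + (101/6)*(1/139)) = -15819/(42664 + 101/834) = -15819/35581877/834 = -15819*834/35581877 = -13193046/35581877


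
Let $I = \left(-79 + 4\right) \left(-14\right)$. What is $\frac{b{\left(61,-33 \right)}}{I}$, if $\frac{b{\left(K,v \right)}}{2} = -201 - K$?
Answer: $- \frac{262}{525} \approx -0.49905$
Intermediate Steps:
$b{\left(K,v \right)} = -402 - 2 K$ ($b{\left(K,v \right)} = 2 \left(-201 - K\right) = -402 - 2 K$)
$I = 1050$ ($I = \left(-75\right) \left(-14\right) = 1050$)
$\frac{b{\left(61,-33 \right)}}{I} = \frac{-402 - 122}{1050} = \left(-402 - 122\right) \frac{1}{1050} = \left(-524\right) \frac{1}{1050} = - \frac{262}{525}$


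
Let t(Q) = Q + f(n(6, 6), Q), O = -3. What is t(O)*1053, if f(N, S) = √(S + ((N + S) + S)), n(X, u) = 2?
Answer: -3159 + 1053*I*√7 ≈ -3159.0 + 2786.0*I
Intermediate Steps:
f(N, S) = √(N + 3*S) (f(N, S) = √(S + (N + 2*S)) = √(N + 3*S))
t(Q) = Q + √(2 + 3*Q)
t(O)*1053 = (-3 + √(2 + 3*(-3)))*1053 = (-3 + √(2 - 9))*1053 = (-3 + √(-7))*1053 = (-3 + I*√7)*1053 = -3159 + 1053*I*√7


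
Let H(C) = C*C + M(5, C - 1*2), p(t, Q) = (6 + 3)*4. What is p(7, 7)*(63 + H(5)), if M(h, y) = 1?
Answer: 3204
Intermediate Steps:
p(t, Q) = 36 (p(t, Q) = 9*4 = 36)
H(C) = 1 + C² (H(C) = C*C + 1 = C² + 1 = 1 + C²)
p(7, 7)*(63 + H(5)) = 36*(63 + (1 + 5²)) = 36*(63 + (1 + 25)) = 36*(63 + 26) = 36*89 = 3204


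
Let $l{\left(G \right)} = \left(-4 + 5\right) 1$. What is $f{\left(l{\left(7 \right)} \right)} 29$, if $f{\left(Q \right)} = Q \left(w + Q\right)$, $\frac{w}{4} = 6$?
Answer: $725$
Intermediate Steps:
$w = 24$ ($w = 4 \cdot 6 = 24$)
$l{\left(G \right)} = 1$ ($l{\left(G \right)} = 1 \cdot 1 = 1$)
$f{\left(Q \right)} = Q \left(24 + Q\right)$
$f{\left(l{\left(7 \right)} \right)} 29 = 1 \left(24 + 1\right) 29 = 1 \cdot 25 \cdot 29 = 25 \cdot 29 = 725$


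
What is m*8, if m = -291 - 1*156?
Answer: -3576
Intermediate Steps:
m = -447 (m = -291 - 156 = -447)
m*8 = -447*8 = -3576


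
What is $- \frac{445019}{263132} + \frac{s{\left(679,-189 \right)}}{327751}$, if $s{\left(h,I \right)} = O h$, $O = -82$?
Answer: $- \frac{160506085765}{86241776132} \approx -1.8611$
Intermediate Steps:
$s{\left(h,I \right)} = - 82 h$
$- \frac{445019}{263132} + \frac{s{\left(679,-189 \right)}}{327751} = - \frac{445019}{263132} + \frac{\left(-82\right) 679}{327751} = \left(-445019\right) \frac{1}{263132} - \frac{55678}{327751} = - \frac{445019}{263132} - \frac{55678}{327751} = - \frac{160506085765}{86241776132}$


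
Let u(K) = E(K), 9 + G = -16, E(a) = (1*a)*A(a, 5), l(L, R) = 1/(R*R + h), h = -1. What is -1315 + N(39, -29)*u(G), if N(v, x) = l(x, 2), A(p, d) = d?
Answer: -4070/3 ≈ -1356.7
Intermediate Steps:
l(L, R) = 1/(-1 + R²) (l(L, R) = 1/(R*R - 1) = 1/(R² - 1) = 1/(-1 + R²))
N(v, x) = ⅓ (N(v, x) = 1/(-1 + 2²) = 1/(-1 + 4) = 1/3 = ⅓)
E(a) = 5*a (E(a) = (1*a)*5 = a*5 = 5*a)
G = -25 (G = -9 - 16 = -25)
u(K) = 5*K
-1315 + N(39, -29)*u(G) = -1315 + (5*(-25))/3 = -1315 + (⅓)*(-125) = -1315 - 125/3 = -4070/3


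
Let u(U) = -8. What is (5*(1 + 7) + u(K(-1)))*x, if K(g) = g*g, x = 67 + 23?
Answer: 2880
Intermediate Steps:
x = 90
K(g) = g²
(5*(1 + 7) + u(K(-1)))*x = (5*(1 + 7) - 8)*90 = (5*8 - 8)*90 = (40 - 8)*90 = 32*90 = 2880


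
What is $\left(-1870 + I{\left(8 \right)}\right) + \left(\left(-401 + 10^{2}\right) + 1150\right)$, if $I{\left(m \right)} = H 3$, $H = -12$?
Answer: $-1057$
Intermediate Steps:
$I{\left(m \right)} = -36$ ($I{\left(m \right)} = \left(-12\right) 3 = -36$)
$\left(-1870 + I{\left(8 \right)}\right) + \left(\left(-401 + 10^{2}\right) + 1150\right) = \left(-1870 - 36\right) + \left(\left(-401 + 10^{2}\right) + 1150\right) = -1906 + \left(\left(-401 + 100\right) + 1150\right) = -1906 + \left(-301 + 1150\right) = -1906 + 849 = -1057$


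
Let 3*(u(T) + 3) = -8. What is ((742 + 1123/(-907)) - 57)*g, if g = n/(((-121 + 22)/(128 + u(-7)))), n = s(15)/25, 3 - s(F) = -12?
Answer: -25289236/49885 ≈ -506.95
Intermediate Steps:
u(T) = -17/3 (u(T) = -3 + (⅓)*(-8) = -3 - 8/3 = -17/3)
s(F) = 15 (s(F) = 3 - 1*(-12) = 3 + 12 = 15)
n = ⅗ (n = 15/25 = 15*(1/25) = ⅗ ≈ 0.60000)
g = -367/495 (g = 3/(5*(((-121 + 22)/(128 - 17/3)))) = 3/(5*((-99/367/3))) = 3/(5*((-99*3/367))) = 3/(5*(-297/367)) = (⅗)*(-367/297) = -367/495 ≈ -0.74141)
((742 + 1123/(-907)) - 57)*g = ((742 + 1123/(-907)) - 57)*(-367/495) = ((742 + 1123*(-1/907)) - 57)*(-367/495) = ((742 - 1123/907) - 57)*(-367/495) = (671871/907 - 57)*(-367/495) = (620172/907)*(-367/495) = -25289236/49885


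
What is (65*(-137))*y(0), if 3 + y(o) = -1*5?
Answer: 71240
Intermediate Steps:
y(o) = -8 (y(o) = -3 - 1*5 = -3 - 5 = -8)
(65*(-137))*y(0) = (65*(-137))*(-8) = -8905*(-8) = 71240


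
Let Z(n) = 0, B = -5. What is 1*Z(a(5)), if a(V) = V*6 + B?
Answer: 0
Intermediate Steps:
a(V) = -5 + 6*V (a(V) = V*6 - 5 = 6*V - 5 = -5 + 6*V)
1*Z(a(5)) = 1*0 = 0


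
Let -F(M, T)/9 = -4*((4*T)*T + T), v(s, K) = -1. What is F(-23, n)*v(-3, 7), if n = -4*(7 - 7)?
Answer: 0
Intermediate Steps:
n = 0 (n = -4*0 = 0)
F(M, T) = 36*T + 144*T² (F(M, T) = -(-36)*((4*T)*T + T) = -(-36)*(4*T² + T) = -(-36)*(T + 4*T²) = -9*(-16*T² - 4*T) = 36*T + 144*T²)
F(-23, n)*v(-3, 7) = (36*0*(1 + 4*0))*(-1) = (36*0*(1 + 0))*(-1) = (36*0*1)*(-1) = 0*(-1) = 0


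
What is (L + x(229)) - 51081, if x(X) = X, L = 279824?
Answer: 228972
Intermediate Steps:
(L + x(229)) - 51081 = (279824 + 229) - 51081 = 280053 - 51081 = 228972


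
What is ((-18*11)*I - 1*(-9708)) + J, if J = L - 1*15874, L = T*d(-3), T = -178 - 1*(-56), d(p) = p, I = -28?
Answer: -256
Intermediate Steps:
T = -122 (T = -178 + 56 = -122)
L = 366 (L = -122*(-3) = 366)
J = -15508 (J = 366 - 1*15874 = 366 - 15874 = -15508)
((-18*11)*I - 1*(-9708)) + J = (-18*11*(-28) - 1*(-9708)) - 15508 = (-198*(-28) + 9708) - 15508 = (5544 + 9708) - 15508 = 15252 - 15508 = -256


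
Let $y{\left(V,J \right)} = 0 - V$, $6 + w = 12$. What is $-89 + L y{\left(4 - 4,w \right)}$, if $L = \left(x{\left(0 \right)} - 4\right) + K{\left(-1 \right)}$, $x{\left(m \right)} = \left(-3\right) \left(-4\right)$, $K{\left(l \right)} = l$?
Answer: $-89$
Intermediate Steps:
$w = 6$ ($w = -6 + 12 = 6$)
$x{\left(m \right)} = 12$
$y{\left(V,J \right)} = - V$
$L = 7$ ($L = \left(12 - 4\right) - 1 = 8 - 1 = 7$)
$-89 + L y{\left(4 - 4,w \right)} = -89 + 7 \left(- (4 - 4)\right) = -89 + 7 \left(\left(-1\right) 0\right) = -89 + 7 \cdot 0 = -89 + 0 = -89$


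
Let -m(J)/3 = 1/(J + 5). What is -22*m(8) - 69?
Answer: -831/13 ≈ -63.923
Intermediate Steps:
m(J) = -3/(5 + J) (m(J) = -3/(J + 5) = -3/(5 + J))
-22*m(8) - 69 = -(-66)/(5 + 8) - 69 = -(-66)/13 - 69 = -22*(-3/13) - 69 = 66/13 - 69 = -831/13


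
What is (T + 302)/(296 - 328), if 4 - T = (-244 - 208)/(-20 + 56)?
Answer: -2867/288 ≈ -9.9549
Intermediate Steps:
T = 149/9 (T = 4 - (-244 - 208)/(-20 + 56) = 4 - (-452)/36 = 4 - 1*(-113/9) = 4 + 113/9 = 149/9 ≈ 16.556)
(T + 302)/(296 - 328) = (149/9 + 302)/(296 - 328) = (2867/9)/(-32) = (2867/9)*(-1/32) = -2867/288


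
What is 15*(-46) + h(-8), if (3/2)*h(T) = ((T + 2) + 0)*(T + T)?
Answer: -626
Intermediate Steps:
h(T) = 4*T*(2 + T)/3 (h(T) = 2*(((T + 2) + 0)*(T + T))/3 = 2*(((2 + T) + 0)*(2*T))/3 = 2*((2 + T)*(2*T))/3 = 2*(2*T*(2 + T))/3 = 4*T*(2 + T)/3)
15*(-46) + h(-8) = 15*(-46) + (4/3)*(-8)*(2 - 8) = -690 + (4/3)*(-8)*(-6) = -690 + 64 = -626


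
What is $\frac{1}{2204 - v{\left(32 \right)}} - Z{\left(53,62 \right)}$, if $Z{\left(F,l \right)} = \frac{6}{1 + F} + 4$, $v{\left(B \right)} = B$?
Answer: $- \frac{26785}{6516} \approx -4.1106$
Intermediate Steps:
$Z{\left(F,l \right)} = 4 + \frac{6}{1 + F}$
$\frac{1}{2204 - v{\left(32 \right)}} - Z{\left(53,62 \right)} = \frac{1}{2204 - 32} - \frac{2 \left(5 + 2 \cdot 53\right)}{1 + 53} = \frac{1}{2204 - 32} - \frac{2 \left(5 + 106\right)}{54} = \frac{1}{2172} - 2 \cdot \frac{1}{54} \cdot 111 = \frac{1}{2172} - \frac{37}{9} = - \frac{26785}{6516}$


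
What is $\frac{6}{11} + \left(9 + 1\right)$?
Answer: $\frac{116}{11} \approx 10.545$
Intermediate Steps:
$\frac{6}{11} + \left(9 + 1\right) = 6 \cdot \frac{1}{11} + 10 = \frac{6}{11} + 10 = \frac{116}{11}$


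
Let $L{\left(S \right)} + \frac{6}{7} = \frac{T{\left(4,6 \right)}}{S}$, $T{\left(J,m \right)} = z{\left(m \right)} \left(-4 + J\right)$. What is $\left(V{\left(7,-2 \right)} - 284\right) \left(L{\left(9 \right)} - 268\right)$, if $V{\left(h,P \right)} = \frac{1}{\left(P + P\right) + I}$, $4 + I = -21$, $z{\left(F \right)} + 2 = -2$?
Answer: $\frac{15502034}{203} \approx 76365.0$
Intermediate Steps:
$z{\left(F \right)} = -4$ ($z{\left(F \right)} = -2 - 2 = -4$)
$I = -25$ ($I = -4 - 21 = -25$)
$T{\left(J,m \right)} = 16 - 4 J$ ($T{\left(J,m \right)} = - 4 \left(-4 + J\right) = 16 - 4 J$)
$L{\left(S \right)} = - \frac{6}{7}$ ($L{\left(S \right)} = - \frac{6}{7} + \frac{16 - 16}{S} = - \frac{6}{7} + \frac{0}{S} = - \frac{6}{7} + 0 = - \frac{6}{7}$)
$V{\left(h,P \right)} = \frac{1}{-25 + 2 P}$ ($V{\left(h,P \right)} = \frac{1}{\left(P + P\right) - 25} = \frac{1}{2 P - 25} = \frac{1}{-25 + 2 P}$)
$\left(V{\left(7,-2 \right)} - 284\right) \left(L{\left(9 \right)} - 268\right) = \left(\frac{1}{-25 + 2 \left(-2\right)} - 284\right) \left(- \frac{6}{7} - 268\right) = \left(\frac{1}{-25 - 4} - 284\right) \left(- \frac{1882}{7}\right) = \left(\frac{1}{-29} - 284\right) \left(- \frac{1882}{7}\right) = \left(- \frac{1}{29} - 284\right) \left(- \frac{1882}{7}\right) = \left(- \frac{8237}{29}\right) \left(- \frac{1882}{7}\right) = \frac{15502034}{203}$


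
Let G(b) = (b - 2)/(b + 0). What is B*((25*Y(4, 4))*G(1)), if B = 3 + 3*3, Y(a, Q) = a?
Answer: -1200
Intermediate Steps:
G(b) = (-2 + b)/b
B = 12 (B = 3 + 9 = 12)
B*((25*Y(4, 4))*G(1)) = 12*((25*4)*((-2 + 1)/1)) = 12*(100*(1*(-1))) = 12*(100*(-1)) = 12*(-100) = -1200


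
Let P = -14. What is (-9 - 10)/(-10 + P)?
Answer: 19/24 ≈ 0.79167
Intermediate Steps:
(-9 - 10)/(-10 + P) = (-9 - 10)/(-10 - 14) = -19/(-24) = -19*(-1/24) = 19/24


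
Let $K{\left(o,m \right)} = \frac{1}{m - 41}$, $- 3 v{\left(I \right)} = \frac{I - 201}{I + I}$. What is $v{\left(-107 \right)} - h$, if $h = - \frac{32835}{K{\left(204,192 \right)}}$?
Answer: $\frac{1591545131}{321} \approx 4.9581 \cdot 10^{6}$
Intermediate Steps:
$v{\left(I \right)} = - \frac{-201 + I}{6 I}$ ($v{\left(I \right)} = - \frac{\left(I - 201\right) \frac{1}{I + I}}{3} = - \frac{\left(-201 + I\right) \frac{1}{2 I}}{3} = - \frac{\frac{1}{2} \frac{1}{I} \left(-201 + I\right)}{3} = - \frac{-201 + I}{6 I}$)
$K{\left(o,m \right)} = \frac{1}{-41 + m}$
$h = -4958085$ ($h = - \frac{32835}{\frac{1}{-41 + 192}} = - \frac{32835}{\frac{1}{151}} = - 32835 \frac{1}{\frac{1}{151}} = \left(-32835\right) 151 = -4958085$)
$v{\left(-107 \right)} - h = \frac{201 - -107}{6 \left(-107\right)} - -4958085 = \frac{1}{6} \left(- \frac{1}{107}\right) \left(201 + 107\right) + 4958085 = \frac{1}{6} \left(- \frac{1}{107}\right) 308 + 4958085 = - \frac{154}{321} + 4958085 = \frac{1591545131}{321}$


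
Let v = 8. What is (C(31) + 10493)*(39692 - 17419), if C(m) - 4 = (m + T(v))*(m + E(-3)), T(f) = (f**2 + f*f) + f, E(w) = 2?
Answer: 356546184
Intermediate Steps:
T(f) = f + 2*f**2 (T(f) = (f**2 + f**2) + f = 2*f**2 + f = f + 2*f**2)
C(m) = 4 + (2 + m)*(136 + m) (C(m) = 4 + (m + 8*(1 + 2*8))*(m + 2) = 4 + (m + 8*(1 + 16))*(2 + m) = 4 + (m + 8*17)*(2 + m) = 4 + (m + 136)*(2 + m) = 4 + (136 + m)*(2 + m) = 4 + (2 + m)*(136 + m))
(C(31) + 10493)*(39692 - 17419) = ((276 + 31**2 + 138*31) + 10493)*(39692 - 17419) = ((276 + 961 + 4278) + 10493)*22273 = (5515 + 10493)*22273 = 16008*22273 = 356546184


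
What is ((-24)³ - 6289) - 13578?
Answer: -33691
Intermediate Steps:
((-24)³ - 6289) - 13578 = (-13824 - 6289) - 13578 = -20113 - 13578 = -33691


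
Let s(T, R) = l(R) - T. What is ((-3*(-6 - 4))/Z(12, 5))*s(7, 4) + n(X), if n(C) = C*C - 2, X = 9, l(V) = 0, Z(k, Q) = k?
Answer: 123/2 ≈ 61.500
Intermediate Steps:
n(C) = -2 + C² (n(C) = C² - 2 = -2 + C²)
s(T, R) = -T (s(T, R) = 0 - T = -T)
((-3*(-6 - 4))/Z(12, 5))*s(7, 4) + n(X) = (-3*(-6 - 4)/12)*(-1*7) + (-2 + 9²) = (-3*(-10)*(1/12))*(-7) + (-2 + 81) = (30*(1/12))*(-7) + 79 = (5/2)*(-7) + 79 = -35/2 + 79 = 123/2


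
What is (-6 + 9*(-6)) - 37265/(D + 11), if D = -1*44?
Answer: 35285/33 ≈ 1069.2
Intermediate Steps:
D = -44
(-6 + 9*(-6)) - 37265/(D + 11) = (-6 + 9*(-6)) - 37265/(-44 + 11) = (-6 - 54) - 37265/(-33) = -60 - 37265*(-1)/33 = -60 - 145*(-257/33) = -60 + 37265/33 = 35285/33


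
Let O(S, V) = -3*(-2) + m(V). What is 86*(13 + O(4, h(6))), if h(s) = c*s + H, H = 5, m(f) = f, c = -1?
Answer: 1548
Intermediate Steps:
h(s) = 5 - s (h(s) = -s + 5 = 5 - s)
O(S, V) = 6 + V (O(S, V) = -3*(-2) + V = 6 + V)
86*(13 + O(4, h(6))) = 86*(13 + (6 + (5 - 1*6))) = 86*(13 + (6 + (5 - 6))) = 86*(13 + (6 - 1)) = 86*(13 + 5) = 86*18 = 1548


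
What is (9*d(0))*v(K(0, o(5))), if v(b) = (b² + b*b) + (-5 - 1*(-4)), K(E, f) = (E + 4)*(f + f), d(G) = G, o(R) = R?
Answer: 0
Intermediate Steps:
K(E, f) = 2*f*(4 + E) (K(E, f) = (4 + E)*(2*f) = 2*f*(4 + E))
v(b) = -1 + 2*b² (v(b) = (b² + b²) + (-5 + 4) = 2*b² - 1 = -1 + 2*b²)
(9*d(0))*v(K(0, o(5))) = (9*0)*(-1 + 2*(2*5*(4 + 0))²) = 0*(-1 + 2*(2*5*4)²) = 0*(-1 + 2*40²) = 0*(-1 + 2*1600) = 0*(-1 + 3200) = 0*3199 = 0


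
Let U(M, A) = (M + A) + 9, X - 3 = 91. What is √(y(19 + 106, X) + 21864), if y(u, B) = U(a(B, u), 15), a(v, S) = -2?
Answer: √21886 ≈ 147.94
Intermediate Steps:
X = 94 (X = 3 + 91 = 94)
U(M, A) = 9 + A + M (U(M, A) = (A + M) + 9 = 9 + A + M)
y(u, B) = 22 (y(u, B) = 9 + 15 - 2 = 22)
√(y(19 + 106, X) + 21864) = √(22 + 21864) = √21886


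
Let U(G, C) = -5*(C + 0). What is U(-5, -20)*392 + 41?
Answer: 39241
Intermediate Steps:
U(G, C) = -5*C
U(-5, -20)*392 + 41 = -5*(-20)*392 + 41 = 100*392 + 41 = 39200 + 41 = 39241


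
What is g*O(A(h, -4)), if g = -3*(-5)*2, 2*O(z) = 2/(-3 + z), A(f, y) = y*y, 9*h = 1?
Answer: 30/13 ≈ 2.3077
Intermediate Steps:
h = ⅑ (h = (⅑)*1 = ⅑ ≈ 0.11111)
A(f, y) = y²
O(z) = 1/(-3 + z) (O(z) = (2/(-3 + z))/2 = 1/(-3 + z))
g = 30 (g = 15*2 = 30)
g*O(A(h, -4)) = 30/(-3 + (-4)²) = 30/(-3 + 16) = 30/13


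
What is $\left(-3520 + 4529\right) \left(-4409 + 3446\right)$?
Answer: $-971667$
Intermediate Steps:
$\left(-3520 + 4529\right) \left(-4409 + 3446\right) = 1009 \left(-963\right) = -971667$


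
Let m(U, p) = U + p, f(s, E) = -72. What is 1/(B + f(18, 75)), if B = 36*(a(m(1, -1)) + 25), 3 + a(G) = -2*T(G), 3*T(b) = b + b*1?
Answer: 1/720 ≈ 0.0013889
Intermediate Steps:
T(b) = 2*b/3 (T(b) = (b + b*1)/3 = (b + b)/3 = (2*b)/3 = 2*b/3)
a(G) = -3 - 4*G/3
B = 792 (B = 36*((-3 - 4*(1 - 1)/3) + 25) = 36*((-3 - 4/3*0) + 25) = 36*((-3 + 0) + 25) = 36*(-3 + 25) = 36*22 = 792)
1/(B + f(18, 75)) = 1/(792 - 72) = 1/720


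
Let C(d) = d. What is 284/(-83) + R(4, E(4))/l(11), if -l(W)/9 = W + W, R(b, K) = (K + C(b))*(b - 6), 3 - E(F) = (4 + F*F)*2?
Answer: -935/249 ≈ -3.7550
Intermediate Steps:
E(F) = -5 - 2*F² (E(F) = 3 - (4 + F*F)*2 = 3 - (4 + F²)*2 = 3 - (8 + 2*F²) = 3 + (-8 - 2*F²) = -5 - 2*F²)
R(b, K) = (-6 + b)*(K + b) (R(b, K) = (K + b)*(b - 6) = (K + b)*(-6 + b) = (-6 + b)*(K + b))
l(W) = -18*W (l(W) = -9*(W + W) = -18*W)
284/(-83) + R(4, E(4))/l(11) = 284/(-83) + (4² - 6*(-5 - 2*4²) - 6*4 + (-5 - 2*4²)*4)/((-18*11)) = 284*(-1/83) + (16 - 6*(-5 - 2*16) - 24 + (-5 - 2*16)*4)/(-198) = -284/83 + (16 - 6*(-5 - 32) - 24 + (-5 - 32)*4)*(-1/198) = -284/83 + (16 - 6*(-37) - 24 - 37*4)*(-1/198) = -284/83 + (16 + 222 - 24 - 148)*(-1/198) = -284/83 + 66*(-1/198) = -284/83 - ⅓ = -935/249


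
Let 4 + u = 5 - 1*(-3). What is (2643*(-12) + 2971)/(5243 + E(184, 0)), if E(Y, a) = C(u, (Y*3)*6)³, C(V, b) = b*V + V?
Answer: -28745/2327256664251 ≈ -1.2351e-8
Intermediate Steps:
u = 4 (u = -4 + (5 - 1*(-3)) = -4 + (5 + 3) = -4 + 8 = 4)
C(V, b) = V + V*b (C(V, b) = V*b + V = V + V*b)
E(Y, a) = (4 + 72*Y)³ (E(Y, a) = (4*(1 + (Y*3)*6))³ = (4*(1 + (3*Y)*6))³ = (4*(1 + 18*Y))³ = (4 + 72*Y)³)
(2643*(-12) + 2971)/(5243 + E(184, 0)) = (2643*(-12) + 2971)/(5243 + 64*(1 + 18*184)³) = (-31716 + 2971)/(5243 + 64*(1 + 3312)³) = -28745/(5243 + 64*3313³) = -28745/(5243 + 64*36363385297) = -28745/(5243 + 2327256659008) = -28745/2327256664251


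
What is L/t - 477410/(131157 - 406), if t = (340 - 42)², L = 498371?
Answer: 22766588981/11611211804 ≈ 1.9607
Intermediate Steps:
t = 88804 (t = 298² = 88804)
L/t - 477410/(131157 - 406) = 498371/88804 - 477410/(131157 - 406) = 498371*(1/88804) - 477410/130751 = 498371/88804 - 477410*1/130751 = 498371/88804 - 477410/130751 = 22766588981/11611211804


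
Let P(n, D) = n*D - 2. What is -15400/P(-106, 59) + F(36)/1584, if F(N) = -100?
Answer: 371375/154836 ≈ 2.3985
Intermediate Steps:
P(n, D) = -2 + D*n (P(n, D) = D*n - 2 = -2 + D*n)
-15400/P(-106, 59) + F(36)/1584 = -15400/(-2 + 59*(-106)) - 100/1584 = -15400/(-2 - 6254) - 100*1/1584 = -15400/(-6256) - 25/396 = -15400*(-1/6256) - 25/396 = 1925/782 - 25/396 = 371375/154836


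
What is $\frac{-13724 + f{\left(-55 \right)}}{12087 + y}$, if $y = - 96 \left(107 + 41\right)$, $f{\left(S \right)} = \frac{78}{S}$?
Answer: $\frac{754898}{116655} \approx 6.4712$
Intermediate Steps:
$y = -14208$ ($y = \left(-96\right) 148 = -14208$)
$\frac{-13724 + f{\left(-55 \right)}}{12087 + y} = \frac{-13724 + \frac{78}{-55}}{12087 - 14208} = \frac{-13724 + 78 \left(- \frac{1}{55}\right)}{-2121} = \left(-13724 - \frac{78}{55}\right) \left(- \frac{1}{2121}\right) = \left(- \frac{754898}{55}\right) \left(- \frac{1}{2121}\right) = \frac{754898}{116655}$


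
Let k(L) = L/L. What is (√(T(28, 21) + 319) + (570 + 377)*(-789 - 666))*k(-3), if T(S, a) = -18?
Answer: -1377885 + √301 ≈ -1.3779e+6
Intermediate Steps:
k(L) = 1
(√(T(28, 21) + 319) + (570 + 377)*(-789 - 666))*k(-3) = (√(-18 + 319) + (570 + 377)*(-789 - 666))*1 = (√301 + 947*(-1455))*1 = (√301 - 1377885)*1 = (-1377885 + √301)*1 = -1377885 + √301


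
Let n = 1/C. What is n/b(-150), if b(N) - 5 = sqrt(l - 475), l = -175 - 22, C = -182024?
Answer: I/(182024*(-5*I + 4*sqrt(42))) ≈ -3.941e-8 + 2.0433e-7*I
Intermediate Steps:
l = -197
n = -1/182024 (n = 1/(-182024) = -1/182024 ≈ -5.4938e-6)
b(N) = 5 + 4*I*sqrt(42) (b(N) = 5 + sqrt(-197 - 475) = 5 + sqrt(-672) = 5 + 4*I*sqrt(42))
n/b(-150) = -1/(182024*(5 + 4*I*sqrt(42)))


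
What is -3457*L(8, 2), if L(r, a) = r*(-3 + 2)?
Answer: 27656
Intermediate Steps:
L(r, a) = -r (L(r, a) = r*(-1) = -r)
-3457*L(8, 2) = -(-3457)*8 = -3457*(-8) = 27656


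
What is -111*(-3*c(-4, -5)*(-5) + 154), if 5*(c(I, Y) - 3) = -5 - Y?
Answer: -22089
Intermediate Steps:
c(I, Y) = 2 - Y/5 (c(I, Y) = 3 + (-5 - Y)/5 = 3 + (-1 - Y/5) = 2 - Y/5)
-111*(-3*c(-4, -5)*(-5) + 154) = -111*(-3*(2 - ⅕*(-5))*(-5) + 154) = -111*(-3*(2 + 1)*(-5) + 154) = -111*(-3*3*(-5) + 154) = -111*(-9*(-5) + 154) = -111*(45 + 154) = -111*199 = -22089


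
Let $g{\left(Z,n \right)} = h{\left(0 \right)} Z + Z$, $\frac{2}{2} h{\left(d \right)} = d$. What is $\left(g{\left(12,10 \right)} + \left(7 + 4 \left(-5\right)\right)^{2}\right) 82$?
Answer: $14842$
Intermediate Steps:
$h{\left(d \right)} = d$
$g{\left(Z,n \right)} = Z$ ($g{\left(Z,n \right)} = 0 Z + Z = 0 + Z = Z$)
$\left(g{\left(12,10 \right)} + \left(7 + 4 \left(-5\right)\right)^{2}\right) 82 = \left(12 + \left(7 + 4 \left(-5\right)\right)^{2}\right) 82 = \left(12 + \left(7 - 20\right)^{2}\right) 82 = \left(12 + \left(-13\right)^{2}\right) 82 = \left(12 + 169\right) 82 = 181 \cdot 82 = 14842$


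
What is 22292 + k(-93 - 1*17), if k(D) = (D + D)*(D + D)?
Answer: 70692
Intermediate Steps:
k(D) = 4*D² (k(D) = (2*D)*(2*D) = 4*D²)
22292 + k(-93 - 1*17) = 22292 + 4*(-93 - 1*17)² = 22292 + 4*(-93 - 17)² = 22292 + 4*(-110)² = 22292 + 4*12100 = 22292 + 48400 = 70692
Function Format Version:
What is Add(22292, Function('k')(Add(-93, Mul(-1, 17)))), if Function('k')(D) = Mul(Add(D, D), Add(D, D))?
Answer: 70692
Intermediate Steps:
Function('k')(D) = Mul(4, Pow(D, 2)) (Function('k')(D) = Mul(Mul(2, D), Mul(2, D)) = Mul(4, Pow(D, 2)))
Add(22292, Function('k')(Add(-93, Mul(-1, 17)))) = Add(22292, Mul(4, Pow(Add(-93, Mul(-1, 17)), 2))) = Add(22292, Mul(4, Pow(Add(-93, -17), 2))) = Add(22292, Mul(4, Pow(-110, 2))) = Add(22292, Mul(4, 12100)) = Add(22292, 48400) = 70692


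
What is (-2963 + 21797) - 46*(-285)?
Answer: 31944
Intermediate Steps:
(-2963 + 21797) - 46*(-285) = 18834 + 13110 = 31944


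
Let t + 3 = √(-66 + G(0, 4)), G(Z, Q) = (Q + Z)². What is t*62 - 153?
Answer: -339 + 310*I*√2 ≈ -339.0 + 438.41*I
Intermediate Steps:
t = -3 + 5*I*√2 (t = -3 + √(-66 + (4 + 0)²) = -3 + √(-66 + 4²) = -3 + √(-66 + 16) = -3 + √(-50) = -3 + 5*I*√2 ≈ -3.0 + 7.0711*I)
t*62 - 153 = (-3 + 5*I*√2)*62 - 153 = (-186 + 310*I*√2) - 153 = -339 + 310*I*√2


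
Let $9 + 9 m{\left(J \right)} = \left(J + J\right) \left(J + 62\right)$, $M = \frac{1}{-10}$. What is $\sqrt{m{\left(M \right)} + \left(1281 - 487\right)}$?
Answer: $\frac{\sqrt{712462}}{30} \approx 28.136$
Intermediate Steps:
$M = - \frac{1}{10} \approx -0.1$
$m{\left(J \right)} = -1 + \frac{2 J \left(62 + J\right)}{9}$ ($m{\left(J \right)} = -1 + \frac{\left(J + J\right) \left(J + 62\right)}{9} = -1 + \frac{2 J \left(62 + J\right)}{9}$)
$\sqrt{m{\left(M \right)} + \left(1281 - 487\right)} = \sqrt{\left(-1 + \frac{2 \left(- \frac{1}{10}\right)^{2}}{9} + \frac{124}{9} \left(- \frac{1}{10}\right)\right) + \left(1281 - 487\right)} = \sqrt{\left(-1 + \frac{2}{9} \cdot \frac{1}{100} - \frac{62}{45}\right) + 794} = \sqrt{\left(-1 + \frac{1}{450} - \frac{62}{45}\right) + 794} = \sqrt{- \frac{1069}{450} + 794} = \sqrt{\frac{356231}{450}} = \frac{\sqrt{712462}}{30}$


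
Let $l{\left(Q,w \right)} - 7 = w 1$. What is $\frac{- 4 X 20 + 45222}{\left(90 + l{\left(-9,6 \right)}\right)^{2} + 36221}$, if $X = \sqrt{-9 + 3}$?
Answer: $\frac{7537}{7805} - \frac{8 i \sqrt{6}}{4683} \approx 0.96566 - 0.0041845 i$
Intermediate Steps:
$l{\left(Q,w \right)} = 7 + w$ ($l{\left(Q,w \right)} = 7 + w 1 = 7 + w$)
$X = i \sqrt{6}$ ($X = \sqrt{-6} = i \sqrt{6} \approx 2.4495 i$)
$\frac{- 4 X 20 + 45222}{\left(90 + l{\left(-9,6 \right)}\right)^{2} + 36221} = \frac{- 4 i \sqrt{6} \cdot 20 + 45222}{\left(90 + \left(7 + 6\right)\right)^{2} + 36221} = \frac{- 4 i \sqrt{6} \cdot 20 + 45222}{\left(90 + 13\right)^{2} + 36221} = \frac{- 80 i \sqrt{6} + 45222}{103^{2} + 36221} = \frac{45222 - 80 i \sqrt{6}}{10609 + 36221} = \frac{45222 - 80 i \sqrt{6}}{46830} = \left(45222 - 80 i \sqrt{6}\right) \frac{1}{46830} = \frac{7537}{7805} - \frac{8 i \sqrt{6}}{4683}$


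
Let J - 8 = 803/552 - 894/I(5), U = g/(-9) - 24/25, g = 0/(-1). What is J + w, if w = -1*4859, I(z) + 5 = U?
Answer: -2594149/552 ≈ -4699.5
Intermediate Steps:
g = 0 (g = 0*(-1) = 0)
U = -24/25 (U = 0/(-9) - 24/25 = 0*(-⅑) - 24*1/25 = 0 - 24/25 = -24/25 ≈ -0.96000)
I(z) = -149/25 (I(z) = -5 - 24/25 = -149/25)
J = 88019/552 (J = 8 + (803/552 - 894/(-149/25)) = 8 + (803*(1/552) - 894*(-25/149)) = 8 + (803/552 + 150) = 8 + 83603/552 = 88019/552 ≈ 159.45)
w = -4859
J + w = 88019/552 - 4859 = -2594149/552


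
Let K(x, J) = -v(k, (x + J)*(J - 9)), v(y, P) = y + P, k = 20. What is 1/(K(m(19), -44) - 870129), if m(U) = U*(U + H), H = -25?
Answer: -1/878523 ≈ -1.1383e-6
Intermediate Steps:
m(U) = U*(-25 + U) (m(U) = U*(U - 25) = U*(-25 + U))
v(y, P) = P + y
K(x, J) = -20 - (-9 + J)*(J + x) (K(x, J) = -((x + J)*(J - 9) + 20) = -((J + x)*(-9 + J) + 20) = -((-9 + J)*(J + x) + 20) = -(20 + (-9 + J)*(J + x)) = -20 - (-9 + J)*(J + x))
1/(K(m(19), -44) - 870129) = 1/((-20 - 1*(-44)**2 + 9*(-44) + 9*(19*(-25 + 19)) - 1*(-44)*19*(-25 + 19)) - 870129) = 1/((-20 - 1*1936 - 396 + 9*(19*(-6)) - 1*(-44)*19*(-6)) - 870129) = 1/((-20 - 1936 - 396 + 9*(-114) - 1*(-44)*(-114)) - 870129) = 1/((-20 - 1936 - 396 - 1026 - 5016) - 870129) = 1/(-8394 - 870129) = 1/(-878523) = -1/878523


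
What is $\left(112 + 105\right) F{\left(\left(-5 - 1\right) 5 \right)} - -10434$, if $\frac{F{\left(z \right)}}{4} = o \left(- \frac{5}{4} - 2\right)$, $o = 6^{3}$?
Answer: $-598902$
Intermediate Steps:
$o = 216$
$F{\left(z \right)} = -2808$ ($F{\left(z \right)} = 4 \cdot 216 \left(- \frac{5}{4} - 2\right) = 4 \cdot 216 \left(- \frac{13}{4}\right) = 4 \left(-702\right) = -2808$)
$\left(112 + 105\right) F{\left(\left(-5 - 1\right) 5 \right)} - -10434 = \left(112 + 105\right) \left(-2808\right) - -10434 = 217 \left(-2808\right) + 10434 = -609336 + 10434 = -598902$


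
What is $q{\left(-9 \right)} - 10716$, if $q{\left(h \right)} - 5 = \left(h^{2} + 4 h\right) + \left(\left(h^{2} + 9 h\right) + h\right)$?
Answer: $-10675$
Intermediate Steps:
$q{\left(h \right)} = 5 + 2 h^{2} + 14 h$ ($q{\left(h \right)} = 5 + \left(\left(h^{2} + 4 h\right) + \left(\left(h^{2} + 9 h\right) + h\right)\right) = 5 + \left(\left(h^{2} + 4 h\right) + \left(h^{2} + 10 h\right)\right) = 5 + \left(2 h^{2} + 14 h\right) = 5 + 2 h^{2} + 14 h$)
$q{\left(-9 \right)} - 10716 = \left(5 + 2 \left(-9\right)^{2} + 14 \left(-9\right)\right) - 10716 = \left(5 + 2 \cdot 81 - 126\right) - 10716 = \left(5 + 162 - 126\right) - 10716 = 41 - 10716 = -10675$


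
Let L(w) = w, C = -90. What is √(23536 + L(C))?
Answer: √23446 ≈ 153.12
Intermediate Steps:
√(23536 + L(C)) = √(23536 - 90) = √23446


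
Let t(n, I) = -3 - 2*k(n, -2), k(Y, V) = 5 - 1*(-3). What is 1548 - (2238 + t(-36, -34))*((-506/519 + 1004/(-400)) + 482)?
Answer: -55028370689/51900 ≈ -1.0603e+6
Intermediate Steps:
k(Y, V) = 8 (k(Y, V) = 5 + 3 = 8)
t(n, I) = -19 (t(n, I) = -3 - 2*8 = -3 - 16 = -19)
1548 - (2238 + t(-36, -34))*((-506/519 + 1004/(-400)) + 482) = 1548 - (2238 - 19)*((-506/519 + 1004/(-400)) + 482) = 1548 - 2219*((-506*1/519 + 1004*(-1/400)) + 482) = 1548 - 2219*((-506/519 - 251/100) + 482) = 1548 - 2219*(-180869/51900 + 482) = 1548 - 2219*24834931/51900 = 1548 - 1*55108711889/51900 = 1548 - 55108711889/51900 = -55028370689/51900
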